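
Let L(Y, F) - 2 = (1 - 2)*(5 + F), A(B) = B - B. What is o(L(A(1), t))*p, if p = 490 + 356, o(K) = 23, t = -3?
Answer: 19458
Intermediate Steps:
A(B) = 0
L(Y, F) = -3 - F (L(Y, F) = 2 + (1 - 2)*(5 + F) = 2 - (5 + F) = 2 + (-5 - F) = -3 - F)
p = 846
o(L(A(1), t))*p = 23*846 = 19458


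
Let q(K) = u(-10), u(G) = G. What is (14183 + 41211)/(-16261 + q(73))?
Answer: -55394/16271 ≈ -3.4045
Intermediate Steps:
q(K) = -10
(14183 + 41211)/(-16261 + q(73)) = (14183 + 41211)/(-16261 - 10) = 55394/(-16271) = 55394*(-1/16271) = -55394/16271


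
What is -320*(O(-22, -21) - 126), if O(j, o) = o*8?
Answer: 94080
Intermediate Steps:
O(j, o) = 8*o
-320*(O(-22, -21) - 126) = -320*(8*(-21) - 126) = -320*(-168 - 126) = -320*(-294) = 94080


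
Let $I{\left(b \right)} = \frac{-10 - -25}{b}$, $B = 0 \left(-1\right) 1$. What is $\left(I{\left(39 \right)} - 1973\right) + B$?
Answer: $- \frac{25644}{13} \approx -1972.6$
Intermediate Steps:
$B = 0$ ($B = 0 \cdot 1 = 0$)
$I{\left(b \right)} = \frac{15}{b}$ ($I{\left(b \right)} = \frac{-10 + 25}{b} = \frac{15}{b}$)
$\left(I{\left(39 \right)} - 1973\right) + B = \left(\frac{15}{39} - 1973\right) + 0 = \left(15 \cdot \frac{1}{39} - 1973\right) + 0 = \left(\frac{5}{13} - 1973\right) + 0 = - \frac{25644}{13} + 0 = - \frac{25644}{13}$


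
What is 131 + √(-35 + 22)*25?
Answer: 131 + 25*I*√13 ≈ 131.0 + 90.139*I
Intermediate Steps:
131 + √(-35 + 22)*25 = 131 + √(-13)*25 = 131 + (I*√13)*25 = 131 + 25*I*√13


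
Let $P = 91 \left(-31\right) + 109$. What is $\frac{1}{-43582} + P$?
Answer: $- \frac{118194385}{43582} \approx -2712.0$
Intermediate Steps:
$P = -2712$ ($P = -2821 + 109 = -2712$)
$\frac{1}{-43582} + P = \frac{1}{-43582} - 2712 = - \frac{1}{43582} - 2712 = - \frac{118194385}{43582}$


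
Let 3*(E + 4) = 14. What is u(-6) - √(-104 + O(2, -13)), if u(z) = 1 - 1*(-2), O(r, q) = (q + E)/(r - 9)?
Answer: 3 - I*√45087/21 ≈ 3.0 - 10.111*I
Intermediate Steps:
E = ⅔ (E = -4 + (⅓)*14 = -4 + 14/3 = ⅔ ≈ 0.66667)
O(r, q) = (⅔ + q)/(-9 + r) (O(r, q) = (q + ⅔)/(r - 9) = (⅔ + q)/(-9 + r))
u(z) = 3 (u(z) = 1 + 2 = 3)
u(-6) - √(-104 + O(2, -13)) = 3 - √(-104 + (⅔ - 13)/(-9 + 2)) = 3 - √(-104 - 37/3/(-7)) = 3 - √(-104 - ⅐*(-37/3)) = 3 - √(-104 + 37/21) = 3 - √(-2147/21) = 3 - I*√45087/21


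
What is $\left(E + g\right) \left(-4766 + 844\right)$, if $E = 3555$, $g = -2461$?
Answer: $-4290668$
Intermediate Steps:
$\left(E + g\right) \left(-4766 + 844\right) = \left(3555 - 2461\right) \left(-4766 + 844\right) = 1094 \left(-3922\right) = -4290668$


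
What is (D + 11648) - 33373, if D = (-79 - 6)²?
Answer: -14500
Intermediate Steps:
D = 7225 (D = (-85)² = 7225)
(D + 11648) - 33373 = (7225 + 11648) - 33373 = 18873 - 33373 = -14500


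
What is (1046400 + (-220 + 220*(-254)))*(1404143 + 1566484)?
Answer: 2941811918100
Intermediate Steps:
(1046400 + (-220 + 220*(-254)))*(1404143 + 1566484) = (1046400 + (-220 - 55880))*2970627 = (1046400 - 56100)*2970627 = 990300*2970627 = 2941811918100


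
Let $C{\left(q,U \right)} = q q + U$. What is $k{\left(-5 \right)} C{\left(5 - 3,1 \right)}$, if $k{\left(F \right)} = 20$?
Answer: $100$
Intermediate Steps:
$C{\left(q,U \right)} = U + q^{2}$ ($C{\left(q,U \right)} = q^{2} + U = U + q^{2}$)
$k{\left(-5 \right)} C{\left(5 - 3,1 \right)} = 20 \left(1 + \left(5 - 3\right)^{2}\right) = 20 \left(1 + 2^{2}\right) = 20 \left(1 + 4\right) = 20 \cdot 5 = 100$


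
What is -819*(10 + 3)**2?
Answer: -138411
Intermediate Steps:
-819*(10 + 3)**2 = -819*13**2 = -819*169 = -138411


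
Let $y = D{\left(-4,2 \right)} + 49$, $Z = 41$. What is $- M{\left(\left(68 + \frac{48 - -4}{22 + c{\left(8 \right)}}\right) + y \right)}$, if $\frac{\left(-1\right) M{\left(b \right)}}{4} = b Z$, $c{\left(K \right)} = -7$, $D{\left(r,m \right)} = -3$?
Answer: $\frac{288968}{15} \approx 19265.0$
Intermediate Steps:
$y = 46$ ($y = -3 + 49 = 46$)
$M{\left(b \right)} = - 164 b$ ($M{\left(b \right)} = - 4 b 41 = - 4 \cdot 41 b = - 164 b$)
$- M{\left(\left(68 + \frac{48 - -4}{22 + c{\left(8 \right)}}\right) + y \right)} = - \left(-164\right) \left(\left(68 + \frac{48 - -4}{22 - 7}\right) + 46\right) = - \left(-164\right) \left(\left(68 + \frac{48 + \left(-11 + 15\right)}{15}\right) + 46\right) = - \left(-164\right) \left(\left(68 + \left(48 + 4\right) \frac{1}{15}\right) + 46\right) = - \left(-164\right) \left(\left(68 + 52 \cdot \frac{1}{15}\right) + 46\right) = - \left(-164\right) \left(\left(68 + \frac{52}{15}\right) + 46\right) = - \left(-164\right) \left(\frac{1072}{15} + 46\right) = - \frac{\left(-164\right) 1762}{15} = \left(-1\right) \left(- \frac{288968}{15}\right) = \frac{288968}{15}$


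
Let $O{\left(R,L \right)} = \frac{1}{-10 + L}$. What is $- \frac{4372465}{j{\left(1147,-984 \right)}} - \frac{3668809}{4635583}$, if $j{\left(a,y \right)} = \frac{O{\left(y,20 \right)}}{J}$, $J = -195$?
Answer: $\frac{39524402619416441}{4635583} \approx 8.5263 \cdot 10^{9}$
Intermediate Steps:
$j{\left(a,y \right)} = - \frac{1}{1950}$ ($j{\left(a,y \right)} = \frac{1}{\left(-10 + 20\right) \left(-195\right)} = \frac{1}{10} \left(- \frac{1}{195}\right) = - \frac{1}{1950}$)
$- \frac{4372465}{j{\left(1147,-984 \right)}} - \frac{3668809}{4635583} = - \frac{4372465}{- \frac{1}{1950}} - \frac{3668809}{4635583} = \left(-4372465\right) \left(-1950\right) - \frac{3668809}{4635583} = 8526306750 - \frac{3668809}{4635583} = \frac{39524402619416441}{4635583}$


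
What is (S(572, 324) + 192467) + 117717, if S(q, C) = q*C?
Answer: 495512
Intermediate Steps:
S(q, C) = C*q
(S(572, 324) + 192467) + 117717 = (324*572 + 192467) + 117717 = (185328 + 192467) + 117717 = 377795 + 117717 = 495512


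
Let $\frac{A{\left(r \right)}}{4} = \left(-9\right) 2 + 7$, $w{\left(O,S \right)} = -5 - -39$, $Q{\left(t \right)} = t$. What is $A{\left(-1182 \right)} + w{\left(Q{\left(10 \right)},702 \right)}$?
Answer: $-10$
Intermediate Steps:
$w{\left(O,S \right)} = 34$ ($w{\left(O,S \right)} = -5 + 39 = 34$)
$A{\left(r \right)} = -44$ ($A{\left(r \right)} = 4 \left(\left(-9\right) 2 + 7\right) = 4 \left(-18 + 7\right) = 4 \left(-11\right) = -44$)
$A{\left(-1182 \right)} + w{\left(Q{\left(10 \right)},702 \right)} = -44 + 34 = -10$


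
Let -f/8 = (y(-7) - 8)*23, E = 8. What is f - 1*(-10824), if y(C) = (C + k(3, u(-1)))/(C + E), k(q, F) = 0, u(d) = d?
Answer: 13584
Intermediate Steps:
y(C) = C/(8 + C) (y(C) = (C + 0)/(C + 8) = C/(8 + C))
f = 2760 (f = -8*(-7/(8 - 7) - 8)*23 = -8*(-7/1 - 8)*23 = -8*(-7*1 - 8)*23 = -8*(-7 - 8)*23 = -(-120)*23 = -8*(-345) = 2760)
f - 1*(-10824) = 2760 - 1*(-10824) = 2760 + 10824 = 13584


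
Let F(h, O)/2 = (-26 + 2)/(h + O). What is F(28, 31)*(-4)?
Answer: 192/59 ≈ 3.2542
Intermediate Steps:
F(h, O) = -48/(O + h) (F(h, O) = 2*((-26 + 2)/(h + O)) = 2*(-24/(O + h)) = -48/(O + h))
F(28, 31)*(-4) = -48/(31 + 28)*(-4) = -48/59*(-4) = 192/59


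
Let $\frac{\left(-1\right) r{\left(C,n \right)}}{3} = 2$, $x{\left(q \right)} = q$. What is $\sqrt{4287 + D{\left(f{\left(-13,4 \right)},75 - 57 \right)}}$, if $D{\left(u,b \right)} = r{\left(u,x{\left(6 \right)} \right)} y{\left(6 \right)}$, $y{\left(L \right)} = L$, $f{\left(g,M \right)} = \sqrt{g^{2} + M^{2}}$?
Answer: $\sqrt{4251} \approx 65.2$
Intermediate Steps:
$f{\left(g,M \right)} = \sqrt{M^{2} + g^{2}}$
$r{\left(C,n \right)} = -6$ ($r{\left(C,n \right)} = \left(-3\right) 2 = -6$)
$D{\left(u,b \right)} = -36$ ($D{\left(u,b \right)} = \left(-6\right) 6 = -36$)
$\sqrt{4287 + D{\left(f{\left(-13,4 \right)},75 - 57 \right)}} = \sqrt{4287 - 36} = \sqrt{4251}$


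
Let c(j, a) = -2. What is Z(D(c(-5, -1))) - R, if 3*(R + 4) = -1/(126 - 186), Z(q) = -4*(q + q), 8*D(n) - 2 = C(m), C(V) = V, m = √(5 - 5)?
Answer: 359/180 ≈ 1.9944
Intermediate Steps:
m = 0 (m = √0 = 0)
D(n) = ¼ (D(n) = ¼ + (⅛)*0 = ¼ + 0 = ¼)
Z(q) = -8*q
R = -719/180 (R = -4 + (-1/(126 - 186))/3 = -4 + (-1/(-60))/3 = -4 + (-1*(-1/60))/3 = -4 + (⅓)*(1/60) = -4 + 1/180 = -719/180 ≈ -3.9944)
Z(D(c(-5, -1))) - R = -8*¼ - 1*(-719/180) = -2 + 719/180 = 359/180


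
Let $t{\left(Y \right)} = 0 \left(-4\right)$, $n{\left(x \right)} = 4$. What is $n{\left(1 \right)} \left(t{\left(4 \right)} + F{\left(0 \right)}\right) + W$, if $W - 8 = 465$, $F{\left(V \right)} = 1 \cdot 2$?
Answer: $481$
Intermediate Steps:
$t{\left(Y \right)} = 0$
$F{\left(V \right)} = 2$
$W = 473$ ($W = 8 + 465 = 473$)
$n{\left(1 \right)} \left(t{\left(4 \right)} + F{\left(0 \right)}\right) + W = 4 \left(0 + 2\right) + 473 = 4 \cdot 2 + 473 = 8 + 473 = 481$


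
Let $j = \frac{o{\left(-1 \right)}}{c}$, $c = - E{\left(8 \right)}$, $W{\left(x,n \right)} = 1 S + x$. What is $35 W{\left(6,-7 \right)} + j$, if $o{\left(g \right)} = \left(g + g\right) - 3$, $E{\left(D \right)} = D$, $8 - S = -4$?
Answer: $\frac{5045}{8} \approx 630.63$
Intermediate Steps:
$S = 12$ ($S = 8 - -4 = 8 + 4 = 12$)
$o{\left(g \right)} = -3 + 2 g$ ($o{\left(g \right)} = 2 g - 3 = -3 + 2 g$)
$W{\left(x,n \right)} = 12 + x$ ($W{\left(x,n \right)} = 1 \cdot 12 + x = 12 + x$)
$c = -8$ ($c = \left(-1\right) 8 = -8$)
$j = \frac{5}{8}$ ($j = \frac{-3 + 2 \left(-1\right)}{-8} = \left(-3 - 2\right) \left(- \frac{1}{8}\right) = \left(-5\right) \left(- \frac{1}{8}\right) = \frac{5}{8} \approx 0.625$)
$35 W{\left(6,-7 \right)} + j = 35 \left(12 + 6\right) + \frac{5}{8} = 35 \cdot 18 + \frac{5}{8} = 630 + \frac{5}{8} = \frac{5045}{8}$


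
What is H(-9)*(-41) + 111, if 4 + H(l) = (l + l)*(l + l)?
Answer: -13009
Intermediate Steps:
H(l) = -4 + 4*l² (H(l) = -4 + (l + l)*(l + l) = -4 + (2*l)*(2*l) = -4 + 4*l²)
H(-9)*(-41) + 111 = (-4 + 4*(-9)²)*(-41) + 111 = (-4 + 4*81)*(-41) + 111 = (-4 + 324)*(-41) + 111 = 320*(-41) + 111 = -13120 + 111 = -13009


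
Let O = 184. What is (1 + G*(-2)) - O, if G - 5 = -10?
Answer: -173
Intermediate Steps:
G = -5 (G = 5 - 10 = -5)
(1 + G*(-2)) - O = (1 - 5*(-2)) - 1*184 = (1 + 10) - 184 = 11 - 184 = -173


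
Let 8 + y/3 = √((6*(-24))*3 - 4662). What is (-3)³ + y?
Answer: -51 + 9*I*√566 ≈ -51.0 + 214.12*I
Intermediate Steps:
y = -24 + 9*I*√566 (y = -24 + 3*√((6*(-24))*3 - 4662) = -24 + 3*√(-144*3 - 4662) = -24 + 3*√(-432 - 4662) = -24 + 3*√(-5094) = -24 + 3*(3*I*√566) = -24 + 9*I*√566 ≈ -24.0 + 214.12*I)
(-3)³ + y = (-3)³ + (-24 + 9*I*√566) = -27 + (-24 + 9*I*√566) = -51 + 9*I*√566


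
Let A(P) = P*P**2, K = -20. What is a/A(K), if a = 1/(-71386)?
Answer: 1/571088000 ≈ 1.7510e-9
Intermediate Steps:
a = -1/71386 ≈ -1.4008e-5
A(P) = P**3
a/A(K) = -1/(71386*((-20)**3)) = -1/71386/(-8000) = -1/71386*(-1/8000) = 1/571088000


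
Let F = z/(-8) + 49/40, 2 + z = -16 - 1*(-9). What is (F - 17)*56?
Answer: -4102/5 ≈ -820.40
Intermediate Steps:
z = -9 (z = -2 + (-16 - 1*(-9)) = -2 + (-16 + 9) = -2 - 7 = -9)
F = 47/20 (F = -9/(-8) + 49/40 = -9*(-1/8) + 49*(1/40) = 9/8 + 49/40 = 47/20 ≈ 2.3500)
(F - 17)*56 = (47/20 - 17)*56 = -293/20*56 = -4102/5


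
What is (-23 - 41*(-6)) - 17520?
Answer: -17297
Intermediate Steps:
(-23 - 41*(-6)) - 17520 = (-23 + 246) - 17520 = 223 - 17520 = -17297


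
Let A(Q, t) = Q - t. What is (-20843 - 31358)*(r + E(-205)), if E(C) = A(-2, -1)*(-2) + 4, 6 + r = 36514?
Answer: -1906067314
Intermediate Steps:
r = 36508 (r = -6 + 36514 = 36508)
E(C) = 6 (E(C) = (-2 - 1*(-1))*(-2) + 4 = (-2 + 1)*(-2) + 4 = -1*(-2) + 4 = 2 + 4 = 6)
(-20843 - 31358)*(r + E(-205)) = (-20843 - 31358)*(36508 + 6) = -52201*36514 = -1906067314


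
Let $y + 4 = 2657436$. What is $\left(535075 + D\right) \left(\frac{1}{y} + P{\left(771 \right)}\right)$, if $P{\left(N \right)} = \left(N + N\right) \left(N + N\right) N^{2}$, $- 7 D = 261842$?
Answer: $\frac{1869305367854061547801061}{2657432} \approx 7.0343 \cdot 10^{17}$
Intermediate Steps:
$D = -37406$ ($D = \left(- \frac{1}{7}\right) 261842 = -37406$)
$y = 2657432$ ($y = -4 + 2657436 = 2657432$)
$P{\left(N \right)} = 4 N^{4}$ ($P{\left(N \right)} = 2 N 2 N N^{2} = 4 N^{2} N^{2} = 4 N^{4}$)
$\left(535075 + D\right) \left(\frac{1}{y} + P{\left(771 \right)}\right) = \left(535075 - 37406\right) \left(\frac{1}{2657432} + 4 \cdot 771^{4}\right) = 497669 \left(\frac{1}{2657432} + 4 \cdot 353360102481\right) = 497669 \left(\frac{1}{2657432} + 1413440409924\right) = 497669 \cdot \frac{3756121775425155169}{2657432} = \frac{1869305367854061547801061}{2657432}$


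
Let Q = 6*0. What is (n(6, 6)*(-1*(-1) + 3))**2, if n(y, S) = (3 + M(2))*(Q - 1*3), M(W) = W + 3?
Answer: 9216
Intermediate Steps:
M(W) = 3 + W
Q = 0
n(y, S) = -24 (n(y, S) = (3 + (3 + 2))*(0 - 1*3) = (3 + 5)*(0 - 3) = 8*(-3) = -24)
(n(6, 6)*(-1*(-1) + 3))**2 = (-24*(-1*(-1) + 3))**2 = (-24*(1 + 3))**2 = (-24*4)**2 = (-96)**2 = 9216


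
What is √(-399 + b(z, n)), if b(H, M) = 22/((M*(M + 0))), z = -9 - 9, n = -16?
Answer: I*√102122/16 ≈ 19.973*I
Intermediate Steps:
z = -18
b(H, M) = 22/M² (b(H, M) = 22/((M*M)) = 22/(M²) = 22/M²)
√(-399 + b(z, n)) = √(-399 + 22/(-16)²) = √(-399 + 22*(1/256)) = √(-399 + 11/128) = √(-51061/128) = I*√102122/16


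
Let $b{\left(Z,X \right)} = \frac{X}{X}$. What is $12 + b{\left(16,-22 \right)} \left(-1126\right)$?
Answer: $-1114$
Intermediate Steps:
$b{\left(Z,X \right)} = 1$
$12 + b{\left(16,-22 \right)} \left(-1126\right) = 12 + 1 \left(-1126\right) = 12 - 1126 = -1114$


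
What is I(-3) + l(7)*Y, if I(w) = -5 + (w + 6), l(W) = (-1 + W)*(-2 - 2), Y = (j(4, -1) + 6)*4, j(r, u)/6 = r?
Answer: -2882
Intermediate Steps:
j(r, u) = 6*r
Y = 120 (Y = (6*4 + 6)*4 = (24 + 6)*4 = 30*4 = 120)
l(W) = 4 - 4*W (l(W) = (-1 + W)*(-4) = 4 - 4*W)
I(w) = 1 + w (I(w) = -5 + (6 + w) = 1 + w)
I(-3) + l(7)*Y = (1 - 3) + (4 - 4*7)*120 = -2 + (4 - 28)*120 = -2 - 24*120 = -2 - 2880 = -2882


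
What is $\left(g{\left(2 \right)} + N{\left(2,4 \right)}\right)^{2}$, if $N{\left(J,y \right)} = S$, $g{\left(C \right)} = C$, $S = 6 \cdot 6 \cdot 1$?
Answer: $1444$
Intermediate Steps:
$S = 36$ ($S = 36 \cdot 1 = 36$)
$N{\left(J,y \right)} = 36$
$\left(g{\left(2 \right)} + N{\left(2,4 \right)}\right)^{2} = \left(2 + 36\right)^{2} = 38^{2} = 1444$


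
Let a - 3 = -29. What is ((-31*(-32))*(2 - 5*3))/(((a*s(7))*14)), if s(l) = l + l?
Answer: 124/49 ≈ 2.5306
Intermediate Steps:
a = -26 (a = 3 - 29 = -26)
s(l) = 2*l
((-31*(-32))*(2 - 5*3))/(((a*s(7))*14)) = ((-31*(-32))*(2 - 5*3))/((-52*7*14)) = (992*(2 - 15))/((-26*14*14)) = (992*(-13))/((-364*14)) = -12896/(-5096) = -12896*(-1/5096) = 124/49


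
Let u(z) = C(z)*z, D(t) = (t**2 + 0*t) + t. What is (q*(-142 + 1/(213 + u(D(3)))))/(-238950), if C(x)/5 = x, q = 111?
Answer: 980389/14862690 ≈ 0.065963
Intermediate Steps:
C(x) = 5*x
D(t) = t + t**2 (D(t) = (t**2 + 0) + t = t**2 + t = t + t**2)
u(z) = 5*z**2 (u(z) = (5*z)*z = 5*z**2)
(q*(-142 + 1/(213 + u(D(3)))))/(-238950) = (111*(-142 + 1/(213 + 5*(3*(1 + 3))**2)))/(-238950) = (111*(-142 + 1/(213 + 5*(3*4)**2)))*(-1/238950) = (111*(-142 + 1/(213 + 5*12**2)))*(-1/238950) = (111*(-142 + 1/(213 + 5*144)))*(-1/238950) = (111*(-142 + 1/(213 + 720)))*(-1/238950) = (111*(-142 + 1/933))*(-1/238950) = (111*(-132485/933))*(-1/238950) = -4901945/311*(-1/238950) = 980389/14862690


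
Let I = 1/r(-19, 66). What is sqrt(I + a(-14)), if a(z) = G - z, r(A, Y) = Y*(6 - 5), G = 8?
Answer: sqrt(95898)/66 ≈ 4.6920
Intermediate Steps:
r(A, Y) = Y (r(A, Y) = Y*1 = Y)
I = 1/66 ≈ 0.015152
a(z) = 8 - z
sqrt(I + a(-14)) = sqrt(1/66 + (8 - 1*(-14))) = sqrt(1/66 + (8 + 14)) = sqrt(1/66 + 22) = sqrt(1453/66) = sqrt(95898)/66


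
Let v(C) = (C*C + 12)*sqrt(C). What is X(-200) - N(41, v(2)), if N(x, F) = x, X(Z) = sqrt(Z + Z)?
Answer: -41 + 20*I ≈ -41.0 + 20.0*I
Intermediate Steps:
X(Z) = sqrt(2)*sqrt(Z) (X(Z) = sqrt(2*Z) = sqrt(2)*sqrt(Z))
v(C) = sqrt(C)*(12 + C**2) (v(C) = (C**2 + 12)*sqrt(C) = (12 + C**2)*sqrt(C) = sqrt(C)*(12 + C**2))
X(-200) - N(41, v(2)) = sqrt(2)*sqrt(-200) - 1*41 = sqrt(2)*(10*I*sqrt(2)) - 41 = 20*I - 41 = -41 + 20*I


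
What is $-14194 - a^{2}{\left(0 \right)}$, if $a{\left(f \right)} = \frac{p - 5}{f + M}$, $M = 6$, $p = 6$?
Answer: $- \frac{510985}{36} \approx -14194.0$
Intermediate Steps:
$a{\left(f \right)} = \frac{1}{6 + f}$ ($a{\left(f \right)} = \frac{6 - 5}{f + 6} = 1 \frac{1}{6 + f} = \frac{1}{6 + f}$)
$-14194 - a^{2}{\left(0 \right)} = -14194 - \left(\frac{1}{6 + 0}\right)^{2} = -14194 - \left(\frac{1}{6}\right)^{2} = -14194 - \frac{1}{36} = - \frac{510985}{36}$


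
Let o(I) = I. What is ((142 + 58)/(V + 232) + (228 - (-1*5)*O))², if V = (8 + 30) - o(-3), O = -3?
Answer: 3404605801/74529 ≈ 45682.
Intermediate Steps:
V = 41 (V = (8 + 30) - 1*(-3) = 38 + 3 = 41)
((142 + 58)/(V + 232) + (228 - (-1*5)*O))² = ((142 + 58)/(41 + 232) + (228 - (-1*5)*(-3)))² = (200/273 + (228 - (-5)*(-3)))² = (200*(1/273) + (228 - 1*15))² = (200/273 + (228 - 15))² = (200/273 + 213)² = (58349/273)² = 3404605801/74529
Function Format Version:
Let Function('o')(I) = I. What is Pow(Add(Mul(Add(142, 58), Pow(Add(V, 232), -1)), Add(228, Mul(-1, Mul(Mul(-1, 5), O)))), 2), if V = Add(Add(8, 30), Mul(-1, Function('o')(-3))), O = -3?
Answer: Rational(3404605801, 74529) ≈ 45682.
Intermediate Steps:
V = 41 (V = Add(Add(8, 30), Mul(-1, -3)) = Add(38, 3) = 41)
Pow(Add(Mul(Add(142, 58), Pow(Add(V, 232), -1)), Add(228, Mul(-1, Mul(Mul(-1, 5), O)))), 2) = Pow(Add(Mul(Add(142, 58), Pow(Add(41, 232), -1)), Add(228, Mul(-1, Mul(Mul(-1, 5), -3)))), 2) = Pow(Add(Mul(200, Pow(273, -1)), Add(228, Mul(-1, Mul(-5, -3)))), 2) = Pow(Add(Mul(200, Rational(1, 273)), Add(228, Mul(-1, 15))), 2) = Pow(Add(Rational(200, 273), Add(228, -15)), 2) = Pow(Add(Rational(200, 273), 213), 2) = Pow(Rational(58349, 273), 2) = Rational(3404605801, 74529)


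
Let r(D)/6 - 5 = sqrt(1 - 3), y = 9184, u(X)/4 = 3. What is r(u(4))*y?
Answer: 275520 + 55104*I*sqrt(2) ≈ 2.7552e+5 + 77929.0*I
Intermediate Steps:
u(X) = 12 (u(X) = 4*3 = 12)
r(D) = 30 + 6*I*sqrt(2) (r(D) = 30 + 6*sqrt(1 - 3) = 30 + 6*sqrt(-2) = 30 + 6*(I*sqrt(2)) = 30 + 6*I*sqrt(2))
r(u(4))*y = (30 + 6*I*sqrt(2))*9184 = 275520 + 55104*I*sqrt(2)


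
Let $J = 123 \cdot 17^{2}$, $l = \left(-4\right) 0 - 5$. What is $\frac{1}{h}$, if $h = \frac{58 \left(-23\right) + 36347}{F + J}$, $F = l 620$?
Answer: $\frac{32447}{35013} \approx 0.92671$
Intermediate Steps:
$l = -5$ ($l = 0 - 5 = -5$)
$F = -3100$ ($F = \left(-5\right) 620 = -3100$)
$J = 35547$ ($J = 123 \cdot 289 = 35547$)
$h = \frac{35013}{32447}$ ($h = \frac{58 \left(-23\right) + 36347}{-3100 + 35547} = \frac{-1334 + 36347}{32447} = 35013 \cdot \frac{1}{32447} = \frac{35013}{32447} \approx 1.0791$)
$\frac{1}{h} = \frac{1}{\frac{35013}{32447}} = \frac{32447}{35013}$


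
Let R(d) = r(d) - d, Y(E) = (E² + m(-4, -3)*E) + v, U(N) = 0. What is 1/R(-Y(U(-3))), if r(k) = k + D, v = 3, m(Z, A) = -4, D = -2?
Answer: -½ ≈ -0.50000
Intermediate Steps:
r(k) = -2 + k (r(k) = k - 2 = -2 + k)
Y(E) = 3 + E² - 4*E (Y(E) = (E² - 4*E) + 3 = 3 + E² - 4*E)
R(d) = -2 (R(d) = (-2 + d) - d = -2)
1/R(-Y(U(-3))) = 1/(-2) = -½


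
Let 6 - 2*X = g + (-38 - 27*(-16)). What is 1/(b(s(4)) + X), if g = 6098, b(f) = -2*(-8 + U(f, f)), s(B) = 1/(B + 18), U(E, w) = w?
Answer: -11/35498 ≈ -0.00030988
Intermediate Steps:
s(B) = 1/(18 + B)
b(f) = 16 - 2*f (b(f) = -2*(-8 + f) = 16 - 2*f)
X = -3243 (X = 3 - (6098 + (-38 - 27*(-16)))/2 = 3 - (6098 + (-38 + 432))/2 = 3 - (6098 + 394)/2 = 3 - ½*6492 = 3 - 3246 = -3243)
1/(b(s(4)) + X) = 1/((16 - 2/(18 + 4)) - 3243) = 1/((16 - 2/22) - 3243) = 1/((16 - 2*1/22) - 3243) = 1/((16 - 1/11) - 3243) = 1/(175/11 - 3243) = 1/(-35498/11) = -11/35498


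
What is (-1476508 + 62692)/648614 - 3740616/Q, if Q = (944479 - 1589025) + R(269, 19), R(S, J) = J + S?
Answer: 378838409424/104468689603 ≈ 3.6263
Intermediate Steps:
Q = -644258 (Q = (944479 - 1589025) + (19 + 269) = -644546 + 288 = -644258)
(-1476508 + 62692)/648614 - 3740616/Q = (-1476508 + 62692)/648614 - 3740616/(-644258) = -1413816*1/648614 - 3740616*(-1/644258) = -706908/324307 + 1870308/322129 = 378838409424/104468689603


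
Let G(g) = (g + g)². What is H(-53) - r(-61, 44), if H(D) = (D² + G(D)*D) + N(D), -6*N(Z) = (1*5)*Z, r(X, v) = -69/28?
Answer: -49782799/84 ≈ -5.9265e+5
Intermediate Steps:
r(X, v) = -69/28 (r(X, v) = -69*1/28 = -69/28)
N(Z) = -5*Z/6 (N(Z) = -1*5*Z/6 = -5*Z/6)
G(g) = 4*g² (G(g) = (2*g)² = 4*g²)
H(D) = D² + 4*D³ - 5*D/6 (H(D) = (D² + (4*D²)*D) - 5*D/6 = (D² + 4*D³) - 5*D/6 = D² + 4*D³ - 5*D/6)
H(-53) - r(-61, 44) = (⅙)*(-53)*(-5 + 6*(-53) + 24*(-53)²) - 1*(-69/28) = (⅙)*(-53)*(-5 - 318 + 24*2809) + 69/28 = (⅙)*(-53)*(-5 - 318 + 67416) + 69/28 = (⅙)*(-53)*67093 + 69/28 = -3555929/6 + 69/28 = -49782799/84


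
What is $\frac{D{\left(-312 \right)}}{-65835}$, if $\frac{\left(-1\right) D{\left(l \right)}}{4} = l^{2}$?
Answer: $\frac{43264}{7315} \approx 5.9144$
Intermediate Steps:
$D{\left(l \right)} = - 4 l^{2}$
$\frac{D{\left(-312 \right)}}{-65835} = \frac{\left(-4\right) \left(-312\right)^{2}}{-65835} = \left(-4\right) 97344 \left(- \frac{1}{65835}\right) = \left(-389376\right) \left(- \frac{1}{65835}\right) = \frac{43264}{7315}$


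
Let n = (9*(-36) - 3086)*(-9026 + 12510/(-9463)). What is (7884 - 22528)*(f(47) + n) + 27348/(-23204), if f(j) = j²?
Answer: -24747760360701846799/54894863 ≈ -4.5082e+11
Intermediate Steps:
n = 291301118680/9463 (n = (-324 - 3086)*(-9026 + 12510*(-1/9463)) = -3410*(-9026 - 12510/9463) = -3410*(-85425548/9463) = 291301118680/9463 ≈ 3.0783e+7)
(7884 - 22528)*(f(47) + n) + 27348/(-23204) = (7884 - 22528)*(47² + 291301118680/9463) + 27348/(-23204) = -14644*(2209 + 291301118680/9463) + 27348*(-1/23204) = -14644*291322022447/9463 - 6837/5801 = -4266119696713868/9463 - 6837/5801 = -24747760360701846799/54894863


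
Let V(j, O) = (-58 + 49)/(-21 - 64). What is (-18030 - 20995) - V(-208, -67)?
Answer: -3317134/85 ≈ -39025.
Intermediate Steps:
V(j, O) = 9/85 (V(j, O) = -9/(-85) = -9*(-1/85) = 9/85)
(-18030 - 20995) - V(-208, -67) = (-18030 - 20995) - 1*9/85 = -39025 - 9/85 = -3317134/85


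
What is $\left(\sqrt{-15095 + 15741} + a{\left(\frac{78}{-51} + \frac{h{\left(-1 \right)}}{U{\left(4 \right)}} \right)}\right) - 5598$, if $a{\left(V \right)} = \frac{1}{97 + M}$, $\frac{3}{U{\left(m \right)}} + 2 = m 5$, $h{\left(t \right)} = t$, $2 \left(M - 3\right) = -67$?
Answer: $- \frac{744532}{133} + \sqrt{646} \approx -5572.6$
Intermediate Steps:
$M = - \frac{61}{2}$ ($M = 3 + \frac{1}{2} \left(-67\right) = 3 - \frac{67}{2} = - \frac{61}{2} \approx -30.5$)
$U{\left(m \right)} = \frac{3}{-2 + 5 m}$ ($U{\left(m \right)} = \frac{3}{-2 + m 5} = \frac{3}{-2 + 5 m}$)
$a{\left(V \right)} = \frac{2}{133}$ ($a{\left(V \right)} = \frac{1}{97 - \frac{61}{2}} = \frac{1}{\frac{133}{2}} = \frac{2}{133}$)
$\left(\sqrt{-15095 + 15741} + a{\left(\frac{78}{-51} + \frac{h{\left(-1 \right)}}{U{\left(4 \right)}} \right)}\right) - 5598 = \left(\sqrt{-15095 + 15741} + \frac{2}{133}\right) - 5598 = \left(\sqrt{646} + \frac{2}{133}\right) - 5598 = \left(\frac{2}{133} + \sqrt{646}\right) - 5598 = - \frac{744532}{133} + \sqrt{646}$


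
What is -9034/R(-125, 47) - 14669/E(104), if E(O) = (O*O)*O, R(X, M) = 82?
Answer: -5081612117/46119424 ≈ -110.18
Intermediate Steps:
E(O) = O**3 (E(O) = O**2*O = O**3)
-9034/R(-125, 47) - 14669/E(104) = -9034/82 - 14669/(104**3) = -9034*1/82 - 14669/1124864 = -4517/41 - 14669*1/1124864 = -4517/41 - 14669/1124864 = -5081612117/46119424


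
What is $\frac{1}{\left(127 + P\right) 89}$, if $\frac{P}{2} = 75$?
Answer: $\frac{1}{24653} \approx 4.0563 \cdot 10^{-5}$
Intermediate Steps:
$P = 150$ ($P = 2 \cdot 75 = 150$)
$\frac{1}{\left(127 + P\right) 89} = \frac{1}{\left(127 + 150\right) 89} = \frac{1}{277 \cdot 89} = \frac{1}{24653}$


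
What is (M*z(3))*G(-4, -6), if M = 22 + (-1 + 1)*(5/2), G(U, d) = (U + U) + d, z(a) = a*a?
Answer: -2772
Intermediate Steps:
z(a) = a²
G(U, d) = d + 2*U (G(U, d) = 2*U + d = d + 2*U)
M = 22 (M = 22 + 0*(5*(½)) = 22 + 0*(5/2) = 22 + 0 = 22)
(M*z(3))*G(-4, -6) = (22*3²)*(-6 + 2*(-4)) = (22*9)*(-6 - 8) = 198*(-14) = -2772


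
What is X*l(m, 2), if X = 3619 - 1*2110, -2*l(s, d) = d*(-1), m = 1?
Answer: 1509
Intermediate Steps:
l(s, d) = d/2 (l(s, d) = -d*(-1)/2 = -(-1)*d/2 = d/2)
X = 1509 (X = 3619 - 2110 = 1509)
X*l(m, 2) = 1509*((½)*2) = 1509*1 = 1509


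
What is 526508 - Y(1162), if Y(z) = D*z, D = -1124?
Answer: 1832596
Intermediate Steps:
Y(z) = -1124*z
526508 - Y(1162) = 526508 - (-1124)*1162 = 526508 - 1*(-1306088) = 526508 + 1306088 = 1832596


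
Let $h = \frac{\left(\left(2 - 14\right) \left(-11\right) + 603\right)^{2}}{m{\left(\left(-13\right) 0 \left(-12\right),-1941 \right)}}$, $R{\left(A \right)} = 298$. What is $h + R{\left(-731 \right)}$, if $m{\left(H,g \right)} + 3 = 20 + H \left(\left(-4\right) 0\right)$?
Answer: $\frac{545291}{17} \approx 32076.0$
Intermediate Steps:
$m{\left(H,g \right)} = 17$ ($m{\left(H,g \right)} = -3 + \left(20 + H \left(\left(-4\right) 0\right)\right) = -3 + \left(20 + H 0\right) = -3 + \left(20 + 0\right) = -3 + 20 = 17$)
$h = \frac{540225}{17}$ ($h = \frac{\left(\left(2 - 14\right) \left(-11\right) + 603\right)^{2}}{17} = \left(\left(-12\right) \left(-11\right) + 603\right)^{2} \cdot \frac{1}{17} = \left(132 + 603\right)^{2} \cdot \frac{1}{17} = 735^{2} \cdot \frac{1}{17} = 540225 \cdot \frac{1}{17} = \frac{540225}{17} \approx 31778.0$)
$h + R{\left(-731 \right)} = \frac{540225}{17} + 298 = \frac{545291}{17}$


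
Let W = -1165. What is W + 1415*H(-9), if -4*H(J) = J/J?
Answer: -6075/4 ≈ -1518.8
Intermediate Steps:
H(J) = -¼ (H(J) = -J/(4*J) = -¼*1 = -¼)
W + 1415*H(-9) = -1165 + 1415*(-¼) = -1165 - 1415/4 = -6075/4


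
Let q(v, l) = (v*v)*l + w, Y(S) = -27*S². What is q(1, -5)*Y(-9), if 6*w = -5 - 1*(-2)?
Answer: 24057/2 ≈ 12029.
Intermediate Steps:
w = -½ (w = (-5 - 1*(-2))/6 = (-5 + 2)/6 = (⅙)*(-3) = -½ ≈ -0.50000)
q(v, l) = -½ + l*v² (q(v, l) = (v*v)*l - ½ = v²*l - ½ = l*v² - ½ = -½ + l*v²)
q(1, -5)*Y(-9) = (-½ - 5*1²)*(-27*(-9)²) = (-½ - 5*1)*(-27*81) = (-½ - 5)*(-2187) = -11/2*(-2187) = 24057/2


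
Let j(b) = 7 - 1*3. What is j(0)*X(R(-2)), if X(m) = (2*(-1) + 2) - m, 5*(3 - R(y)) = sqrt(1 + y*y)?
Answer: -12 + 4*sqrt(5)/5 ≈ -10.211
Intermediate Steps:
R(y) = 3 - sqrt(1 + y**2)/5 (R(y) = 3 - sqrt(1 + y*y)/5 = 3 - sqrt(1 + y**2)/5)
X(m) = -m (X(m) = (-2 + 2) - m = 0 - m = -m)
j(b) = 4 (j(b) = 7 - 3 = 4)
j(0)*X(R(-2)) = 4*(-(3 - sqrt(1 + (-2)**2)/5)) = 4*(-(3 - sqrt(1 + 4)/5)) = 4*(-(3 - sqrt(5)/5)) = 4*(-3 + sqrt(5)/5) = -12 + 4*sqrt(5)/5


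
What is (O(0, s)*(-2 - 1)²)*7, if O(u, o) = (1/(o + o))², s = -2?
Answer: 63/16 ≈ 3.9375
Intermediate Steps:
O(u, o) = 1/(4*o²) (O(u, o) = (1/(2*o))² = 1/(4*o²))
(O(0, s)*(-2 - 1)²)*7 = (((¼)/(-2)²)*(-2 - 1)²)*7 = (((¼)*(¼))*(-3)²)*7 = ((1/16)*9)*7 = (9/16)*7 = 63/16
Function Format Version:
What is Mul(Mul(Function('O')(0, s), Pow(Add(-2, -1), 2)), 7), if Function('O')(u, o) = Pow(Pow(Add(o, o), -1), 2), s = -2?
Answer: Rational(63, 16) ≈ 3.9375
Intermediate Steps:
Function('O')(u, o) = Mul(Rational(1, 4), Pow(o, -2)) (Function('O')(u, o) = Pow(Pow(Mul(2, o), -1), 2) = Pow(Mul(Rational(1, 2), Pow(o, -1)), 2) = Mul(Rational(1, 4), Pow(o, -2)))
Mul(Mul(Function('O')(0, s), Pow(Add(-2, -1), 2)), 7) = Mul(Mul(Mul(Rational(1, 4), Pow(-2, -2)), Pow(Add(-2, -1), 2)), 7) = Mul(Mul(Mul(Rational(1, 4), Rational(1, 4)), Pow(-3, 2)), 7) = Mul(Mul(Rational(1, 16), 9), 7) = Mul(Rational(9, 16), 7) = Rational(63, 16)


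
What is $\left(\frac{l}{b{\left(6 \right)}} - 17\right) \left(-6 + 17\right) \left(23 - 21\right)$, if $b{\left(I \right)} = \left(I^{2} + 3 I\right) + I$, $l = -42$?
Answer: $- \frac{1947}{5} \approx -389.4$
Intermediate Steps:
$b{\left(I \right)} = I^{2} + 4 I$
$\left(\frac{l}{b{\left(6 \right)}} - 17\right) \left(-6 + 17\right) \left(23 - 21\right) = \left(- \frac{42}{6 \left(4 + 6\right)} - 17\right) \left(-6 + 17\right) \left(23 - 21\right) = \left(- \frac{42}{6 \cdot 10} + \left(-19 + 2\right)\right) 11 \cdot 2 = \left(- \frac{42}{60} - 17\right) 22 = \left(\left(-42\right) \frac{1}{60} - 17\right) 22 = \left(- \frac{7}{10} - 17\right) 22 = \left(- \frac{177}{10}\right) 22 = - \frac{1947}{5}$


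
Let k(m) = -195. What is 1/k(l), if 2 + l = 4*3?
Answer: -1/195 ≈ -0.0051282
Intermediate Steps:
l = 10 (l = -2 + 4*3 = -2 + 12 = 10)
1/k(l) = 1/(-195) = -1/195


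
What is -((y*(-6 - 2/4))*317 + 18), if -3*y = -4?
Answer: 8188/3 ≈ 2729.3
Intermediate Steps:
y = 4/3 (y = -⅓*(-4) = 4/3 ≈ 1.3333)
-((y*(-6 - 2/4))*317 + 18) = -((4*(-6 - 2/4)/3)*317 + 18) = -((4*(-6 - 2*¼)/3)*317 + 18) = -((4*(-6 - ½)/3)*317 + 18) = -(((4/3)*(-13/2))*317 + 18) = -(-26/3*317 + 18) = -(-8242/3 + 18) = -1*(-8188/3) = 8188/3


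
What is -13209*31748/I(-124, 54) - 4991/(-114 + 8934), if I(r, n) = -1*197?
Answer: 528392617859/248220 ≈ 2.1287e+6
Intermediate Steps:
I(r, n) = -197
-13209*31748/I(-124, 54) - 4991/(-114 + 8934) = -13209/((-197/31748)) - 4991/(-114 + 8934) = -13209/((-197*1/31748)) - 4991/8820 = -13209/(-197/31748) - 4991*1/8820 = -13209*(-31748/197) - 713/1260 = 419359332/197 - 713/1260 = 528392617859/248220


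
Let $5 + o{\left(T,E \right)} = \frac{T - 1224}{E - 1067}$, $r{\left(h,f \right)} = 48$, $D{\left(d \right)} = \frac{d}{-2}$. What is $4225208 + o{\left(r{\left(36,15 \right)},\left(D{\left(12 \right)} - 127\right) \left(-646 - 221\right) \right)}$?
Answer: $\frac{120676022589}{28561} \approx 4.2252 \cdot 10^{6}$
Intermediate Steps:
$D{\left(d \right)} = - \frac{d}{2}$ ($D{\left(d \right)} = d \left(- \frac{1}{2}\right) = - \frac{d}{2}$)
$o{\left(T,E \right)} = -5 + \frac{-1224 + T}{-1067 + E}$ ($o{\left(T,E \right)} = -5 + \frac{T - 1224}{E - 1067} = -5 + \frac{-1224 + T}{-1067 + E}$)
$4225208 + o{\left(r{\left(36,15 \right)},\left(D{\left(12 \right)} - 127\right) \left(-646 - 221\right) \right)} = 4225208 + \frac{4111 + 48 - 5 \left(\left(- \frac{1}{2}\right) 12 - 127\right) \left(-646 - 221\right)}{-1067 + \left(\left(- \frac{1}{2}\right) 12 - 127\right) \left(-646 - 221\right)} = 4225208 + \frac{4111 + 48 - 5 \left(-6 - 127\right) \left(-867\right)}{-1067 + \left(-6 - 127\right) \left(-867\right)} = 4225208 + \frac{4111 + 48 - 5 \left(\left(-133\right) \left(-867\right)\right)}{-1067 - -115311} = 4225208 + \frac{4111 + 48 - 576555}{-1067 + 115311} = 4225208 + \frac{4111 + 48 - 576555}{114244} = 4225208 + \frac{1}{114244} \left(-572396\right) = 4225208 - \frac{143099}{28561} = \frac{120676022589}{28561}$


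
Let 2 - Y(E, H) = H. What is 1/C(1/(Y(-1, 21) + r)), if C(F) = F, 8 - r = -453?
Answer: 442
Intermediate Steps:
Y(E, H) = 2 - H
r = 461 (r = 8 - 1*(-453) = 8 + 453 = 461)
1/C(1/(Y(-1, 21) + r)) = 1/(1/((2 - 1*21) + 461)) = 1/(1/((2 - 21) + 461)) = 1/(1/(-19 + 461)) = 1/(1/442) = 442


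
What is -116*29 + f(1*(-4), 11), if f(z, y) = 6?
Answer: -3358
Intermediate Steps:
-116*29 + f(1*(-4), 11) = -116*29 + 6 = -3364 + 6 = -3358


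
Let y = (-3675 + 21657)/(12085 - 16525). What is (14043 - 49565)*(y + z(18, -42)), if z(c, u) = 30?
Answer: -9217959/10 ≈ -9.2180e+5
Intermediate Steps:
y = -81/20 (y = 17982/(-4440) = 17982*(-1/4440) = -81/20 ≈ -4.0500)
(14043 - 49565)*(y + z(18, -42)) = (14043 - 49565)*(-81/20 + 30) = -35522*519/20 = -9217959/10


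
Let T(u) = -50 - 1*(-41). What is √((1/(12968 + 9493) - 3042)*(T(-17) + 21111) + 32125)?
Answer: I*√3596508503148313/7487 ≈ 8010.0*I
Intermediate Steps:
T(u) = -9 (T(u) = -50 + 41 = -9)
√((1/(12968 + 9493) - 3042)*(T(-17) + 21111) + 32125) = √((1/(12968 + 9493) - 3042)*(-9 + 21111) + 32125) = √((1/22461 - 3042)*21102 + 32125) = √(-68326361/22461*21102 + 32125) = √(-480607623274/7487 + 32125) = √(-480367103399/7487) = I*√3596508503148313/7487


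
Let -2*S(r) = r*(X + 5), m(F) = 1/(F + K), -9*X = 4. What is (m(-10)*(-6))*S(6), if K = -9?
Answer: -82/19 ≈ -4.3158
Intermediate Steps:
X = -4/9 (X = -⅑*4 = -4/9 ≈ -0.44444)
m(F) = 1/(-9 + F) (m(F) = 1/(F - 9) = 1/(-9 + F))
S(r) = -41*r/18 (S(r) = -r*(-4/9 + 5)/2 = -r*41/(2*9) = -41*r/18)
(m(-10)*(-6))*S(6) = (-6/(-9 - 10))*(-41/18*6) = (-6/(-19))*(-41/3) = -1/19*(-6)*(-41/3) = (6/19)*(-41/3) = -82/19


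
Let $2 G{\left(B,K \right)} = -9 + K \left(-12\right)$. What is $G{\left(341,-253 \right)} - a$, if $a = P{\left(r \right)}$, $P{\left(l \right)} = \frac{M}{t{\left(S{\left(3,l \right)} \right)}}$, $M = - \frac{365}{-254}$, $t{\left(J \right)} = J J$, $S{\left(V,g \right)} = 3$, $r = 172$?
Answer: $\frac{1729748}{1143} \approx 1513.3$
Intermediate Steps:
$t{\left(J \right)} = J^{2}$
$M = \frac{365}{254}$ ($M = \left(-365\right) \left(- \frac{1}{254}\right) = \frac{365}{254} \approx 1.437$)
$G{\left(B,K \right)} = - \frac{9}{2} - 6 K$ ($G{\left(B,K \right)} = \frac{-9 + K \left(-12\right)}{2} = \frac{-9 - 12 K}{2} = - \frac{9}{2} - 6 K$)
$P{\left(l \right)} = \frac{365}{2286}$ ($P{\left(l \right)} = \frac{365}{254 \cdot 3^{2}} = \frac{365}{254 \cdot 9} = \frac{365}{254} \cdot \frac{1}{9} = \frac{365}{2286}$)
$a = \frac{365}{2286} \approx 0.15967$
$G{\left(341,-253 \right)} - a = \left(- \frac{9}{2} - -1518\right) - \frac{365}{2286} = \left(- \frac{9}{2} + 1518\right) - \frac{365}{2286} = \frac{3027}{2} - \frac{365}{2286} = \frac{1729748}{1143}$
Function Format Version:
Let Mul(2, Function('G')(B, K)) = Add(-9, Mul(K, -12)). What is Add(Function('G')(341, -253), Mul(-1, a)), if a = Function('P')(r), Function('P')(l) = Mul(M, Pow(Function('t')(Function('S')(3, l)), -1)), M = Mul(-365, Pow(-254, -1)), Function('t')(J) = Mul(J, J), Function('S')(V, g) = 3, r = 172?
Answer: Rational(1729748, 1143) ≈ 1513.3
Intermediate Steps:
Function('t')(J) = Pow(J, 2)
M = Rational(365, 254) (M = Mul(-365, Rational(-1, 254)) = Rational(365, 254) ≈ 1.4370)
Function('G')(B, K) = Add(Rational(-9, 2), Mul(-6, K)) (Function('G')(B, K) = Mul(Rational(1, 2), Add(-9, Mul(K, -12))) = Mul(Rational(1, 2), Add(-9, Mul(-12, K))) = Add(Rational(-9, 2), Mul(-6, K)))
Function('P')(l) = Rational(365, 2286) (Function('P')(l) = Mul(Rational(365, 254), Pow(Pow(3, 2), -1)) = Mul(Rational(365, 254), Pow(9, -1)) = Mul(Rational(365, 254), Rational(1, 9)) = Rational(365, 2286))
a = Rational(365, 2286) ≈ 0.15967
Add(Function('G')(341, -253), Mul(-1, a)) = Add(Add(Rational(-9, 2), Mul(-6, -253)), Mul(-1, Rational(365, 2286))) = Add(Add(Rational(-9, 2), 1518), Rational(-365, 2286)) = Add(Rational(3027, 2), Rational(-365, 2286)) = Rational(1729748, 1143)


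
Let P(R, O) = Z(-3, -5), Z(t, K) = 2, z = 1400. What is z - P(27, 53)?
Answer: 1398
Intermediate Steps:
P(R, O) = 2
z - P(27, 53) = 1400 - 1*2 = 1400 - 2 = 1398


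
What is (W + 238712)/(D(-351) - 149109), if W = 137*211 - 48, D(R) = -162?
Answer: -267571/149271 ≈ -1.7925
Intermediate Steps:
W = 28859 (W = 28907 - 48 = 28859)
(W + 238712)/(D(-351) - 149109) = (28859 + 238712)/(-162 - 149109) = 267571/(-149271) = 267571*(-1/149271) = -267571/149271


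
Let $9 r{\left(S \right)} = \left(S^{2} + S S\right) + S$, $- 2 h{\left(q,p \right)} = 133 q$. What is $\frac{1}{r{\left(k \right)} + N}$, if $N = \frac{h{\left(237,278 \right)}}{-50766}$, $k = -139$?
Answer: $\frac{304596}{1303190095} \approx 0.00023373$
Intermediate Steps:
$h{\left(q,p \right)} = - \frac{133 q}{2}$
$N = \frac{10507}{33844}$ ($N = \frac{\left(- \frac{133}{2}\right) 237}{-50766} = \left(- \frac{31521}{2}\right) \left(- \frac{1}{50766}\right) = \frac{10507}{33844} \approx 0.31045$)
$r{\left(S \right)} = \frac{S}{9} + \frac{2 S^{2}}{9}$ ($r{\left(S \right)} = \frac{\left(S^{2} + S S\right) + S}{9} = \frac{\left(S^{2} + S^{2}\right) + S}{9} = \frac{2 S^{2} + S}{9} = \frac{S + 2 S^{2}}{9} = \frac{S}{9} + \frac{2 S^{2}}{9}$)
$\frac{1}{r{\left(k \right)} + N} = \frac{1}{\frac{1}{9} \left(-139\right) \left(1 + 2 \left(-139\right)\right) + \frac{10507}{33844}} = \frac{1}{\frac{1}{9} \left(-139\right) \left(1 - 278\right) + \frac{10507}{33844}} = \frac{1}{\frac{1}{9} \left(-139\right) \left(-277\right) + \frac{10507}{33844}} = \frac{1}{\frac{38503}{9} + \frac{10507}{33844}} = \frac{1}{\frac{1303190095}{304596}} = \frac{304596}{1303190095}$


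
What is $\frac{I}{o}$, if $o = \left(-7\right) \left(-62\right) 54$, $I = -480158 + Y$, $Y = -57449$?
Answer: $- \frac{76801}{3348} \approx -22.939$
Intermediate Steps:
$I = -537607$ ($I = -480158 - 57449 = -537607$)
$o = 23436$ ($o = 434 \cdot 54 = 23436$)
$\frac{I}{o} = - \frac{537607}{23436} = \left(-537607\right) \frac{1}{23436} = - \frac{76801}{3348}$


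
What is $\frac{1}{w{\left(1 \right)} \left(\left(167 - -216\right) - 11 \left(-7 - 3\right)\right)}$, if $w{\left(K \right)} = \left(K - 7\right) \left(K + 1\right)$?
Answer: $- \frac{1}{5916} \approx -0.00016903$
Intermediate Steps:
$w{\left(K \right)} = \left(1 + K\right) \left(-7 + K\right)$ ($w{\left(K \right)} = \left(-7 + K\right) \left(1 + K\right) = \left(1 + K\right) \left(-7 + K\right)$)
$\frac{1}{w{\left(1 \right)} \left(\left(167 - -216\right) - 11 \left(-7 - 3\right)\right)} = \frac{1}{\left(-7 + 1^{2} - 6\right) \left(\left(167 - -216\right) - 11 \left(-7 - 3\right)\right)} = \frac{1}{\left(-7 + 1 - 6\right) \left(\left(167 + 216\right) - -110\right)} = \frac{1}{\left(-12\right) \left(383 + 110\right)} = \frac{1}{\left(-12\right) 493} = \frac{1}{-5916} = - \frac{1}{5916}$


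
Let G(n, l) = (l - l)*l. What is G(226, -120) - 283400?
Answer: -283400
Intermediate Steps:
G(n, l) = 0 (G(n, l) = 0*l = 0)
G(226, -120) - 283400 = 0 - 283400 = -283400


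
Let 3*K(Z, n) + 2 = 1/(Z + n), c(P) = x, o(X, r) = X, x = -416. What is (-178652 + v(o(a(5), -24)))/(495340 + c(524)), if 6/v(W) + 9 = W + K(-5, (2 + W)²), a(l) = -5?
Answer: -7816043/21652925 ≈ -0.36097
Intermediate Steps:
c(P) = -416
K(Z, n) = -⅔ + 1/(3*(Z + n))
v(W) = 6/(-9 + W + (11 - 2*(2 + W)²)/(3*(-5 + (2 + W)²))) (v(W) = 6/(-9 + (W + (1 - 2*(-5) - 2*(2 + W)²)/(3*(-5 + (2 + W)²)))) = 6/(-9 + (W + (1 + 10 - 2*(2 + W)²)/(3*(-5 + (2 + W)²)))) = 6/(-9 + (W + (11 - 2*(2 + W)²)/(3*(-5 + (2 + W)²)))) = 6/(-9 + W + (11 - 2*(2 + W)²)/(3*(-5 + (2 + W)²))))
(-178652 + v(o(a(5), -24)))/(495340 + c(524)) = (-178652 + 18*(-1 + (-5)² + 4*(-5))/(30 - 119*(-5) - 17*(-5)² + 3*(-5)³))/(495340 - 416) = (-178652 + 18*(-1 + 25 - 20)/(30 + 595 - 17*25 + 3*(-125)))/494924 = (-178652 + 18*4/(30 + 595 - 425 - 375))*(1/494924) = (-178652 + 18*4/(-175))*(1/494924) = (-178652 + 18*(-1/175)*4)*(1/494924) = (-178652 - 72/175)*(1/494924) = -31264172/175*1/494924 = -7816043/21652925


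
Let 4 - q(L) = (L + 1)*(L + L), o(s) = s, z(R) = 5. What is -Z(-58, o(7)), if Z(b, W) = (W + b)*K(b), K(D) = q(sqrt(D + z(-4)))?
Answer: 5610 - 102*I*sqrt(53) ≈ 5610.0 - 742.57*I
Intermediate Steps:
q(L) = 4 - 2*L*(1 + L) (q(L) = 4 - (L + 1)*(L + L) = 4 - (1 + L)*2*L = 4 - 2*L*(1 + L))
K(D) = -6 - 2*D - 2*sqrt(5 + D) (K(D) = 4 - 2*sqrt(D + 5) - (10 + 2*D) = 4 - 2*sqrt(5 + D) - (10 + 2*D) = 4 - 2*sqrt(5 + D) - 2*(5 + D) = 4 - 2*sqrt(5 + D) + (-10 - 2*D) = -6 - 2*D - 2*sqrt(5 + D))
Z(b, W) = (W + b)*(-6 - 2*b - 2*sqrt(5 + b))
-Z(-58, o(7)) = -(-2)*(7 - 58)*(3 - 58 + sqrt(5 - 58)) = -(-2)*(-51)*(3 - 58 + sqrt(-53)) = -(-2)*(-51)*(3 - 58 + I*sqrt(53)) = -(-2)*(-51)*(-55 + I*sqrt(53)) = -(-5610 + 102*I*sqrt(53)) = 5610 - 102*I*sqrt(53)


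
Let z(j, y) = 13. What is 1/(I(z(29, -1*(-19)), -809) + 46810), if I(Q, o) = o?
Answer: 1/46001 ≈ 2.1739e-5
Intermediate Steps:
1/(I(z(29, -1*(-19)), -809) + 46810) = 1/(-809 + 46810) = 1/46001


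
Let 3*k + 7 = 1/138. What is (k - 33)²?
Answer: 213949129/171396 ≈ 1248.3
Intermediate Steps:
k = -965/414 (k = -7/3 + (⅓)/138 = -7/3 + (⅓)*(1/138) = -7/3 + 1/414 = -965/414 ≈ -2.3309)
(k - 33)² = (-965/414 - 33)² = (-14627/414)² = 213949129/171396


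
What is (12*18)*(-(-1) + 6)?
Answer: 1512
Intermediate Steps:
(12*18)*(-(-1) + 6) = 216*(-1*(-1) + 6) = 216*(1 + 6) = 216*7 = 1512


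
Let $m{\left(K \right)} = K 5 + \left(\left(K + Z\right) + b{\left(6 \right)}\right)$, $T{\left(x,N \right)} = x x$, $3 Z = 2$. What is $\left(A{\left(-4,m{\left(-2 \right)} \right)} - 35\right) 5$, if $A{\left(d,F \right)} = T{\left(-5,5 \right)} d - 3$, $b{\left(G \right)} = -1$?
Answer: $-690$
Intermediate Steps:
$Z = \frac{2}{3}$ ($Z = \frac{1}{3} \cdot 2 = \frac{2}{3} \approx 0.66667$)
$T{\left(x,N \right)} = x^{2}$
$m{\left(K \right)} = - \frac{1}{3} + 6 K$ ($m{\left(K \right)} = K 5 + \left(\left(K + \frac{2}{3}\right) - 1\right) = 5 K + \left(\left(\frac{2}{3} + K\right) - 1\right) = 5 K + \left(- \frac{1}{3} + K\right) = - \frac{1}{3} + 6 K$)
$A{\left(d,F \right)} = -3 + 25 d$ ($A{\left(d,F \right)} = \left(-5\right)^{2} d - 3 = 25 d - 3 = -3 + 25 d$)
$\left(A{\left(-4,m{\left(-2 \right)} \right)} - 35\right) 5 = \left(\left(-3 + 25 \left(-4\right)\right) - 35\right) 5 = \left(\left(-3 - 100\right) - 35\right) 5 = \left(-103 - 35\right) 5 = \left(-138\right) 5 = -690$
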